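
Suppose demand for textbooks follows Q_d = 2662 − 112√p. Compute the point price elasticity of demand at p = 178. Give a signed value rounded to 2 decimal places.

-0.64

dQ_d/dp = −112/(2√p) = -4.19738. At p = 178, Q_d = 1167.73.
Ed = (dQ_d/dp)·(p/Q_d) = (-4.19738) × (178/1167.73) = -0.6398…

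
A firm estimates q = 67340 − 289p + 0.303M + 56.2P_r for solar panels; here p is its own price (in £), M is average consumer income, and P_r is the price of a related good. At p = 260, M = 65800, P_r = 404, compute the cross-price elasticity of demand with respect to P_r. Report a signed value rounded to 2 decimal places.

0.65

At the given values, q = 67340 − 289(260) + 0.303(65800) + 56.2(404) = 34842.2.
∂q/∂P_r = 56.2.
E = (56.2) × (404/34842.2) = 0.6516…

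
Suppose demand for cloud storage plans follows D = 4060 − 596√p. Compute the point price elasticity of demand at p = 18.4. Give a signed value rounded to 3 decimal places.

dD/dp = −596/(2√p) = -69.4716. At p = 18.4, D = 1503.44.
Ed = (dD/dp)·(p/D) = (-69.4716) × (18.4/1503.44) = -0.85023…

-0.850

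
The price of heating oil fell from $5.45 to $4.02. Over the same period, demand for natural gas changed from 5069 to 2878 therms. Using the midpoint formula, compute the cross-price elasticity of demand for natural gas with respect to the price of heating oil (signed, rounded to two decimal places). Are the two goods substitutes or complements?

%ΔQ_{natural gas} = (2878 − 5069)/avg = -2191/3973.5 = -0.551403…
%ΔP_{heating oil} = (4.02 − 5.45)/avg = -1.43/4.735 = -0.302006…
E_cross = (-2191/3973.5) / (-1.43/4.735) = 1.8257…
E_cross > 0 ⇒ the goods are substitutes.

1.83; substitutes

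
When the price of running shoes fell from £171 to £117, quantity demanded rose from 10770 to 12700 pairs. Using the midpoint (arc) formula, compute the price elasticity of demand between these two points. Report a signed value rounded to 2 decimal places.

-0.44

%ΔQ = (12700 − 10770) / [(10770 + 12700)/2] = 1930/11735 = 0.164465…
%ΔP = (117 − 171) / [(171 + 117)/2] = -54/144 = -0.375
Arc Ed = %ΔQ / %ΔP = (1930/11735) / (-54/144) = -0.4385…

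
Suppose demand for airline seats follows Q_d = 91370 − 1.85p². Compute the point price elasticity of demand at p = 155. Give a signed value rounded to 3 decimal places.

dQ_d/dp = −2·1.85·p = -573.5. At p = 155, Q_d = 46923.75.
Ed = (dQ_d/dp)·(p/Q_d) = (-573.5) × (155/46923.75) = -1.89440…

-1.894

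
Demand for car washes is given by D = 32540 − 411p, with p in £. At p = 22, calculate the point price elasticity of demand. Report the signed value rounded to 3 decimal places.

dD/dp = −411. At p = 22, D = 32540 − 411(22) = 23498.
Ed = (dD/dp)·(p/D) = −411 × (22/23498) = -0.38479…

-0.385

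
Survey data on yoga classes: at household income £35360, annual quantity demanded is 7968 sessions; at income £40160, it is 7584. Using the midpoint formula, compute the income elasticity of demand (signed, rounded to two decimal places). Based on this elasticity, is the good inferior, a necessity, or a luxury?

-0.39; inferior

%ΔQ = (7584 − 7968)/[( 7968 + 7584)/2] = -384/7776 = -0.049382…
%ΔIncome = (40160 − 35360)/[( 35360 + 40160)/2] = 4800/37760 = 0.127118…
E_income = (-384/7776) / (4800/37760) = -0.3884…
E_income < 0 ⇒ inferior good.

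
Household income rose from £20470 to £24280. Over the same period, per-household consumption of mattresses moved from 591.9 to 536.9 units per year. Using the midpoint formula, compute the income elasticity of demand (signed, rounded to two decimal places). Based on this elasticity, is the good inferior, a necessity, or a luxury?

-0.57; inferior

%ΔQ = (536.9 − 591.9)/[( 591.9 + 536.9)/2] = -55/564.4 = -0.097448…
%ΔIncome = (24280 − 20470)/[( 20470 + 24280)/2] = 3810/22375 = 0.170279…
E_income = (-55/564.4) / (3810/22375) = -0.5722…
E_income < 0 ⇒ inferior good.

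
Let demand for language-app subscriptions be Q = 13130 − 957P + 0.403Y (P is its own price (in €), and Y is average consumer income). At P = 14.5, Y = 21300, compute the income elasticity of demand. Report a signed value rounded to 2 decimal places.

1.10

At the given values, Q = 13130 − 957(14.5) + 0.403(21300) = 7837.4.
∂Q/∂Y = 0.403.
E = (0.403) × (21300/7837.4) = 1.0952…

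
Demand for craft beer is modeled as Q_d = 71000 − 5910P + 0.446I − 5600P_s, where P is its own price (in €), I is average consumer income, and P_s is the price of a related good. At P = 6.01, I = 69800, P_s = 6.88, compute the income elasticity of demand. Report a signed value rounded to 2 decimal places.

At the given values, Q_d = 71000 − 5910(6.01) + 0.446(69800) − 5600(6.88) = 28083.7.
∂Q_d/∂I = 0.446.
E = (0.446) × (69800/28083.7) = 1.1085…

1.11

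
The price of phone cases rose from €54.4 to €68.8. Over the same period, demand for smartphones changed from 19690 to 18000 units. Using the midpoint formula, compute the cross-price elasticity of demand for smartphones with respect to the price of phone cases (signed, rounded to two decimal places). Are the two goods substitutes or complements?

-0.38; complements

%ΔQ_{smartphones} = (18000 − 19690)/avg = -1690/18845 = -0.089678…
%ΔP_{phone cases} = (68.8 − 54.4)/avg = 14.4/61.6 = 0.233766…
E_cross = (-1690/18845) / (14.4/61.6) = -0.3836…
E_cross < 0 ⇒ the goods are complements.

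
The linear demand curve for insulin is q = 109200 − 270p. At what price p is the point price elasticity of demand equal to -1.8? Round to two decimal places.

260.00

Ed = −270p/(109200 − 270p). Set this equal to -1.8:
270p = 1.8·(109200 − 270p) ⇒ 270p(1 + 1.8) = 1.8·109200
p = 1.8·109200 / (270·2.8) = 260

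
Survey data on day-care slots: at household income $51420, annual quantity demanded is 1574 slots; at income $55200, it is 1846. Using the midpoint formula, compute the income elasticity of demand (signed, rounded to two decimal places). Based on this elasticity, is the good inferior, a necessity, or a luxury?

%ΔQ = (1846 − 1574)/[( 1574 + 1846)/2] = 272/1710 = 0.159064…
%ΔIncome = (55200 − 51420)/[( 51420 + 55200)/2] = 3780/53310 = 0.070906…
E_income = (272/1710) / (3780/53310) = 2.2433…
E_income > 1 ⇒ normal good, luxury.

2.24; luxury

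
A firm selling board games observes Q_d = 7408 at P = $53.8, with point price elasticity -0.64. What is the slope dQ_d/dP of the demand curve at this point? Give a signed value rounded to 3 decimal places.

Ed = (dQ_d/dP)·(P/Q_d) ⇒ dQ_d/dP = Ed·Q_d/P = (-0.64)·7408/53.8 = -88.12490…

-88.125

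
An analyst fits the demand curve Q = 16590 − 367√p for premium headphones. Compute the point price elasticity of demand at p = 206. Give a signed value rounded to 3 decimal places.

dQ/dp = −367/(2√p) = -12.7851. At p = 206, Q = 11322.6.
Ed = (dQ/dp)·(p/Q) = (-12.7851) × (206/11322.6) = -0.23260…

-0.233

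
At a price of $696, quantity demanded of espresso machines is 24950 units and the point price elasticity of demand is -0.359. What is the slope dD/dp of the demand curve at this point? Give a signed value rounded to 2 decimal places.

-12.87

Ed = (dD/dp)·(p/D) ⇒ dD/dp = Ed·D/p = (-0.359)·24950/696 = -12.8693…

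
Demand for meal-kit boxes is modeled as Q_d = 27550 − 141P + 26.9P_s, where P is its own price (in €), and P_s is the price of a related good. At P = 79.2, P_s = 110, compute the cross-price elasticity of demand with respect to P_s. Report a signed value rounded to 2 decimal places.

At the given values, Q_d = 27550 − 141(79.2) + 26.9(110) = 19341.8.
∂Q_d/∂P_s = 26.9.
E = (26.9) × (110/19341.8) = 0.1529…

0.15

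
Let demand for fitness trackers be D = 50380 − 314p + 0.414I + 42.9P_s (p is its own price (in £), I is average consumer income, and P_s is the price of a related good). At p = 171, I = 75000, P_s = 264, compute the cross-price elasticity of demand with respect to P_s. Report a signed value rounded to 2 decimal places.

0.29

At the given values, D = 50380 − 314(171) + 0.414(75000) + 42.9(264) = 39061.6.
∂D/∂P_s = 42.9.
E = (42.9) × (264/39061.6) = 0.2899…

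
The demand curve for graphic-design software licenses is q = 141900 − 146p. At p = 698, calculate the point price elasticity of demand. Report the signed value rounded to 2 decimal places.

-2.55

dq/dp = −146. At p = 698, q = 141900 − 146(698) = 39992.
Ed = (dq/dp)·(p/q) = −146 × (698/39992) = -2.5482…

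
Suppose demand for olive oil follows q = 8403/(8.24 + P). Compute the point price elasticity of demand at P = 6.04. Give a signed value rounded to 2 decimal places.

-0.42

dq/dP = −8403/(8.24 + P)² = -41.2077. At P = 6.04, q = 588.445.
Ed = (dq/dP)·(P/q) = (-41.2077) × (6.04/588.445) = -0.4229…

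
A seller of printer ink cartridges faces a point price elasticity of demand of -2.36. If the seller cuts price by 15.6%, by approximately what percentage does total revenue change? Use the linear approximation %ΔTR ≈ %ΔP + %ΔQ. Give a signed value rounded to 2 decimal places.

+21.22%

%ΔQ ≈ Ed × %ΔP = (-2.36) × (-15.6%) = +36.8160%
%ΔTR ≈ %ΔP + %ΔQ = (-15.6%) + (+36.8160%) = +21.2160%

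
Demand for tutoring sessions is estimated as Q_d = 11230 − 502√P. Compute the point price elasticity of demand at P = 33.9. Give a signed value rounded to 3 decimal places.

-0.176

dQ_d/dP = −502/(2√P) = -43.1096. At P = 33.9, Q_d = 8307.17.
Ed = (dQ_d/dP)·(P/Q_d) = (-43.1096) × (33.9/8307.17) = -0.17592…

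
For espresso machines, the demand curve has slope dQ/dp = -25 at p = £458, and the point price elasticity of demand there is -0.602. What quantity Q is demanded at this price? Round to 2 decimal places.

19019.93

Ed = (dQ/dp)·(p/Q) ⇒ Q = (dQ/dp)·p/Ed = (-25)·458/(-0.602) = 19019.9335…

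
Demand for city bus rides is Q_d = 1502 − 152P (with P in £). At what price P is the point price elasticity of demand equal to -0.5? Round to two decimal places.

3.29

Ed = −152P/(1502 − 152P). Set this equal to -0.5:
152P = 0.5·(1502 − 152P) ⇒ 152P(1 + 0.5) = 0.5·1502
P = 0.5·1502 / (152·1.5) = 3.2938…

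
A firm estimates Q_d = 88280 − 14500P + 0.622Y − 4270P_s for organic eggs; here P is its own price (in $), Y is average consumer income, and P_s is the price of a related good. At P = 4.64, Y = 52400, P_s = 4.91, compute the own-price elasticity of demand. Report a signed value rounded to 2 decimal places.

At the given values, Q_d = 88280 − 14500(4.64) + 0.622(52400) − 4270(4.91) = 32627.1.
∂Q_d/∂P = −14500.
E = (-14500) × (4.64/32627.1) = -2.0620…

-2.06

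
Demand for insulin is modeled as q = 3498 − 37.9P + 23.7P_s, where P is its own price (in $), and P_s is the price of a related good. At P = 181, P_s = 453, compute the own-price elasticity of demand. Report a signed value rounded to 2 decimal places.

At the given values, q = 3498 − 37.9(181) + 23.7(453) = 7374.2.
∂q/∂P = −37.9.
E = (-37.9) × (181/7374.2) = -0.9302…

-0.93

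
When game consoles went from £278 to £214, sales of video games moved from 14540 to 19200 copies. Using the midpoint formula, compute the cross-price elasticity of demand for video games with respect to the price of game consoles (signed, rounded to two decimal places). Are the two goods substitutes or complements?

-1.06; complements

%ΔQ_{video games} = (19200 − 14540)/avg = 4660/16870 = 0.276229…
%ΔP_{game consoles} = (214 − 278)/avg = -64/246 = -0.260162…
E_cross = (4660/16870) / (-64/246) = -1.0617…
E_cross < 0 ⇒ the goods are complements.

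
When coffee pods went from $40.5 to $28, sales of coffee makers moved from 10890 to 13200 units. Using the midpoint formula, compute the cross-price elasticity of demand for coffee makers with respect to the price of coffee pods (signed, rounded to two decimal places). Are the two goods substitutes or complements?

-0.53; complements

%ΔQ_{coffee makers} = (13200 − 10890)/avg = 2310/12045 = 0.191780…
%ΔP_{coffee pods} = (28 − 40.5)/avg = -12.5/34.25 = -0.364963…
E_cross = (2310/12045) / (-12.5/34.25) = -0.5254…
E_cross < 0 ⇒ the goods are complements.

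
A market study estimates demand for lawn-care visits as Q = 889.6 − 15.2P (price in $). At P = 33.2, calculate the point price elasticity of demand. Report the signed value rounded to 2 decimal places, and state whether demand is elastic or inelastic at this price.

dQ/dP = −15.2. At P = 33.2, Q = 889.6 − 15.2(33.2) = 384.96.
Ed = (dQ/dP)·(P/Q) = −15.2 × (33.2/384.96) = -1.3108…
|Ed| = 1.31 > 1, so demand is elastic.

-1.31; elastic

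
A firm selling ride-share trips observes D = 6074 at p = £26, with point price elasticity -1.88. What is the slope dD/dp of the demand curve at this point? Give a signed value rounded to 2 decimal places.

-439.20

Ed = (dD/dp)·(p/D) ⇒ dD/dp = Ed·D/p = (-1.88)·6074/26 = -439.1969…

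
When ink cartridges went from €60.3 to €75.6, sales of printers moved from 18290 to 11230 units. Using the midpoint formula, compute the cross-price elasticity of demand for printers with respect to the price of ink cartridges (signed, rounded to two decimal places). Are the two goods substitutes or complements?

-2.12; complements

%ΔQ_{printers} = (11230 − 18290)/avg = -7060/14760 = -0.478319…
%ΔP_{ink cartridges} = (75.6 − 60.3)/avg = 15.3/67.95 = 0.225165…
E_cross = (-7060/14760) / (15.3/67.95) = -2.1243…
E_cross < 0 ⇒ the goods are complements.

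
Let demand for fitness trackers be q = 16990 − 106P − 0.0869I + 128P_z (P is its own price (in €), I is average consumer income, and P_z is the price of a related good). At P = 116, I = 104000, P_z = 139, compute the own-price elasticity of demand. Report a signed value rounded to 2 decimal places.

-0.91

At the given values, q = 16990 − 106(116) − 0.0869(104000) + 128(139) = 13448.4.
∂q/∂P = −106.
E = (-106) × (116/13448.4) = -0.9143…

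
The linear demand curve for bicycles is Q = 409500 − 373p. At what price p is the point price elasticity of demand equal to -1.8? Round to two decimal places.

Ed = −373p/(409500 − 373p). Set this equal to -1.8:
373p = 1.8·(409500 − 373p) ⇒ 373p(1 + 1.8) = 1.8·409500
p = 1.8·409500 / (373·2.8) = 705.7640…

705.76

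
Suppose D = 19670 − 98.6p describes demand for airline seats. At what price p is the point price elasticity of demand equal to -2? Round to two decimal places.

Ed = −98.6p/(19670 − 98.6p). Set this equal to -2:
98.6p = 2·(19670 − 98.6p) ⇒ 98.6p(1 + 2) = 2·19670
p = 2·19670 / (98.6·3) = 132.9952…

133.00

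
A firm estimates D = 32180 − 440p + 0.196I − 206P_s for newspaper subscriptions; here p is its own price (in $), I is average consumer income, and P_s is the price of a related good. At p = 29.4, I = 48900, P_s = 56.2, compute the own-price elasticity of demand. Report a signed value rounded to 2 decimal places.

-0.75

At the given values, D = 32180 − 440(29.4) + 0.196(48900) − 206(56.2) = 17251.2.
∂D/∂p = −440.
E = (-440) × (29.4/17251.2) = -0.7498…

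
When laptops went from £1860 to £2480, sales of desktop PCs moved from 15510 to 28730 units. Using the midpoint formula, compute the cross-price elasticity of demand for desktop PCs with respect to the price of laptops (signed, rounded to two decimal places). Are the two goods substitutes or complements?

2.09; substitutes

%ΔQ_{desktop PCs} = (28730 − 15510)/avg = 13220/22120 = 0.597649…
%ΔP_{laptops} = (2480 − 1860)/avg = 620/2170 = 0.285714…
E_cross = (13220/22120) / (620/2170) = 2.0917…
E_cross > 0 ⇒ the goods are substitutes.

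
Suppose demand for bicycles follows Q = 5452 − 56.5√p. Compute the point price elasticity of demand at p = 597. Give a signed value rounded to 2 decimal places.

-0.17

dQ/dp = −56.5/(2√p) = -1.1562. At p = 597, Q = 4071.5.
Ed = (dQ/dp)·(p/Q) = (-1.1562) × (597/4071.5) = -0.1695…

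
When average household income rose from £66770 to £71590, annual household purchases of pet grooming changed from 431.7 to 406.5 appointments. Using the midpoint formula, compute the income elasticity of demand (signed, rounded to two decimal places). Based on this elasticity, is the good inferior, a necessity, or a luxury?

-0.86; inferior

%ΔQ = (406.5 − 431.7)/[( 431.7 + 406.5)/2] = -25.2/419.1 = -0.060128…
%ΔIncome = (71590 − 66770)/[( 66770 + 71590)/2] = 4820/69180 = 0.069673…
E_income = (-25.2/419.1) / (4820/69180) = -0.8630…
E_income < 0 ⇒ inferior good.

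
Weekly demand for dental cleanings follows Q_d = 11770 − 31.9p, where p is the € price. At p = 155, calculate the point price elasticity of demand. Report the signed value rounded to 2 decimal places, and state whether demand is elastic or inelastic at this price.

-0.72; inelastic

dQ_d/dp = −31.9. At p = 155, Q_d = 11770 − 31.9(155) = 6825.5.
Ed = (dQ_d/dp)·(p/Q_d) = −31.9 × (155/6825.5) = -0.7244…
|Ed| = 0.72 < 1, so demand is inelastic.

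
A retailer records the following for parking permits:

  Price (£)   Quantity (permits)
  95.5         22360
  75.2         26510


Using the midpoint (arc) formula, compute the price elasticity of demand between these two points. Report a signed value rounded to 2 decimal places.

%ΔQ = (26510 − 22360) / [(22360 + 26510)/2] = 4150/24435 = 0.169838…
%ΔP = (75.2 − 95.5) / [(95.5 + 75.2)/2] = -20.3/85.35 = -0.237844…
Arc Ed = %ΔQ / %ΔP = (4150/24435) / (-20.3/85.35) = -0.7140…

-0.71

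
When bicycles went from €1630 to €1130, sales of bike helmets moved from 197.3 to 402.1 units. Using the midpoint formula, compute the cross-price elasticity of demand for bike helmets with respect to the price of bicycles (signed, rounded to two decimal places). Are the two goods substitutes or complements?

%ΔQ_{bike helmets} = (402.1 − 197.3)/avg = 204.8/299.7 = 0.683350…
%ΔP_{bicycles} = (1130 − 1630)/avg = -500/1380 = -0.362318…
E_cross = (204.8/299.7) / (-500/1380) = -1.8860…
E_cross < 0 ⇒ the goods are complements.

-1.89; complements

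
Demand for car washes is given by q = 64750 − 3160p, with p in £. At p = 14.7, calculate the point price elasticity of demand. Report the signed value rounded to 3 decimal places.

dq/dp = −3160. At p = 14.7, q = 64750 − 3160(14.7) = 18298.
Ed = (dq/dp)·(p/q) = −3160 × (14.7/18298) = -2.53863…

-2.539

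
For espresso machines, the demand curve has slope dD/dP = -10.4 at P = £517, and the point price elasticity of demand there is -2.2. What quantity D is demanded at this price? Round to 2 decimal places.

2444.00

Ed = (dD/dP)·(P/D) ⇒ D = (dD/dP)·P/Ed = (-10.4)·517/(-2.2) = 2444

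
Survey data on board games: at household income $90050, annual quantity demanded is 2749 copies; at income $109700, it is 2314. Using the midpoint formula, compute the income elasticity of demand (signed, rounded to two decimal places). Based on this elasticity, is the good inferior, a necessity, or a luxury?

-0.87; inferior

%ΔQ = (2314 − 2749)/[( 2749 + 2314)/2] = -435/2531.5 = -0.171834…
%ΔIncome = (109700 − 90050)/[( 90050 + 109700)/2] = 19650/99875 = 0.196745…
E_income = (-435/2531.5) / (19650/99875) = -0.8733…
E_income < 0 ⇒ inferior good.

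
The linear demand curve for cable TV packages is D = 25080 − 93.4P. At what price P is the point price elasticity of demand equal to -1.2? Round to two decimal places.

Ed = −93.4P/(25080 − 93.4P). Set this equal to -1.2:
93.4P = 1.2·(25080 − 93.4P) ⇒ 93.4P(1 + 1.2) = 1.2·25080
P = 1.2·25080 / (93.4·2.2) = 146.4668…

146.47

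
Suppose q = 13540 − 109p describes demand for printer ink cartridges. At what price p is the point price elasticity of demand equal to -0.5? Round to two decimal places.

41.41

Ed = −109p/(13540 − 109p). Set this equal to -0.5:
109p = 0.5·(13540 − 109p) ⇒ 109p(1 + 0.5) = 0.5·13540
p = 0.5·13540 / (109·1.5) = 41.4067…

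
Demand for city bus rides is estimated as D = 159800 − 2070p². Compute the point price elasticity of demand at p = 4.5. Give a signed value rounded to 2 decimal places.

dD/dp = −2·2070·p = -18630. At p = 4.5, D = 117882.5.
Ed = (dD/dp)·(p/D) = (-18630) × (4.5/117882.5) = -0.7111…

-0.71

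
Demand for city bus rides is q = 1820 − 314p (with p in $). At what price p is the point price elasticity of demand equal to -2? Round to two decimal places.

3.86

Ed = −314p/(1820 − 314p). Set this equal to -2:
314p = 2·(1820 − 314p) ⇒ 314p(1 + 2) = 2·1820
p = 2·1820 / (314·3) = 3.8641…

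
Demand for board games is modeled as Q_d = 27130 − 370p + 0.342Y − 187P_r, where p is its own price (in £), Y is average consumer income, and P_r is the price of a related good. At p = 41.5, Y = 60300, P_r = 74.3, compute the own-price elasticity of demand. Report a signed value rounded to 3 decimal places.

At the given values, Q_d = 27130 − 370(41.5) + 0.342(60300) − 187(74.3) = 18503.5.
∂Q_d/∂p = −370.
E = (-370) × (41.5/18503.5) = -0.82984…

-0.830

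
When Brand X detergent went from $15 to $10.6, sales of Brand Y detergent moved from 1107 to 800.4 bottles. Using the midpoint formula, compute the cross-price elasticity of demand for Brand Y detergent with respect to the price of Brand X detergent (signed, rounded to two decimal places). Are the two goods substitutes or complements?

%ΔQ_{Brand Y detergent} = (800.4 − 1107)/avg = -306.6/953.7 = -0.321484…
%ΔP_{Brand X detergent} = (10.6 − 15)/avg = -4.4/12.8 = -0.34375
E_cross = (-306.6/953.7) / (-4.4/12.8) = 0.9352…
E_cross > 0 ⇒ the goods are substitutes.

0.94; substitutes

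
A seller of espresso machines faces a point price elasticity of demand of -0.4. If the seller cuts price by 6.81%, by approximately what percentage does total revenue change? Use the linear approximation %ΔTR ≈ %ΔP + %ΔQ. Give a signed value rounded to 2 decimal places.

%ΔQ ≈ Ed × %ΔP = (-0.4) × (-6.81%) = +2.7240%
%ΔTR ≈ %ΔP + %ΔQ = (-6.81%) + (+2.7240%) = -4.0860%

-4.09%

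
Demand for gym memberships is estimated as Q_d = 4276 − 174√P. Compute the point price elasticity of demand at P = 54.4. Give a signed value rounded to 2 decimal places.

-0.21

dQ_d/dP = −174/(2√P) = -11.7956. At P = 54.4, Q_d = 2992.64.
Ed = (dQ_d/dP)·(P/Q_d) = (-11.7956) × (54.4/2992.64) = -0.2144…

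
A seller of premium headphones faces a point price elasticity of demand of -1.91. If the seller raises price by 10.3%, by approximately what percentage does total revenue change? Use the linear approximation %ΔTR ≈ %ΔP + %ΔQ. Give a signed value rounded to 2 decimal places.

%ΔQ ≈ Ed × %ΔP = (-1.91) × (+10.3%) = -19.6730%
%ΔTR ≈ %ΔP + %ΔQ = (+10.3%) + (-19.6730%) = -9.3730%

-9.37%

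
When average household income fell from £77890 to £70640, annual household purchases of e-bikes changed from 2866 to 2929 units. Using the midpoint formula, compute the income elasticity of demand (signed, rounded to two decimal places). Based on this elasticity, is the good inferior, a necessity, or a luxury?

%ΔQ = (2929 − 2866)/[( 2866 + 2929)/2] = 63/2897.5 = 0.021742…
%ΔIncome = (70640 − 77890)/[( 77890 + 70640)/2] = -7250/74265 = -0.097623…
E_income = (63/2897.5) / (-7250/74265) = -0.2227…
E_income < 0 ⇒ inferior good.

-0.22; inferior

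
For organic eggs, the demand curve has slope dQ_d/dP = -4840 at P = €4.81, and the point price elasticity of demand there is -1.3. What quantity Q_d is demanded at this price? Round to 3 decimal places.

Ed = (dQ_d/dP)·(P/Q_d) ⇒ Q_d = (dQ_d/dP)·P/Ed = (-4840)·4.81/(-1.3) = 17908

17908.000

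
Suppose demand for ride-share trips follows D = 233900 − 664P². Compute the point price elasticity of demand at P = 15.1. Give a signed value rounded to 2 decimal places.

-3.67

dD/dP = −2·664·P = -20052.8. At P = 15.1, D = 82501.36.
Ed = (dD/dP)·(P/D) = (-20052.8) × (15.1/82501.36) = -3.6702…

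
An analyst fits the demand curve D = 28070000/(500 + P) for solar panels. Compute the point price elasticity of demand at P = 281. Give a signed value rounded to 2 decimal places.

dD/dP = −28070000/(500 + P)² = -46.0193. At P = 281, D = 35941.1.
Ed = (dD/dP)·(P/D) = (-46.0193) × (281/35941.1) = -0.3597…

-0.36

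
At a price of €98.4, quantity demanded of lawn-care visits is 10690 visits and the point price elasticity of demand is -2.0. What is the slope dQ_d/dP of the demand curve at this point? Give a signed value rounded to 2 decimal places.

-217.28

Ed = (dQ_d/dP)·(P/Q_d) ⇒ dQ_d/dP = Ed·Q_d/P = (-2.0)·10690/98.4 = -217.2764…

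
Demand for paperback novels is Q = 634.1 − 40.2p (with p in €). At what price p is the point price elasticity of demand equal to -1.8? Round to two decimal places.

10.14

Ed = −40.2p/(634.1 − 40.2p). Set this equal to -1.8:
40.2p = 1.8·(634.1 − 40.2p) ⇒ 40.2p(1 + 1.8) = 1.8·634.1
p = 1.8·634.1 / (40.2·2.8) = 10.1401…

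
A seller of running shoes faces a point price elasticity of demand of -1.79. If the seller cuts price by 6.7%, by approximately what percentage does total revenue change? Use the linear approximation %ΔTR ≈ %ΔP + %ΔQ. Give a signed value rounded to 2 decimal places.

%ΔQ ≈ Ed × %ΔP = (-1.79) × (-6.7%) = +11.9930%
%ΔTR ≈ %ΔP + %ΔQ = (-6.7%) + (+11.9930%) = +5.2930%

+5.29%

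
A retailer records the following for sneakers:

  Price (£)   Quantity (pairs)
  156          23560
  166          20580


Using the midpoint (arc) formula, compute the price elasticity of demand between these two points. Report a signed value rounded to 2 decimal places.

-2.17

%ΔQ = (20580 − 23560) / [(23560 + 20580)/2] = -2980/22070 = -0.135024…
%ΔP = (166 − 156) / [(156 + 166)/2] = 10/161 = 0.062111…
Arc Ed = %ΔQ / %ΔP = (-2980/22070) / (10/161) = -2.1739…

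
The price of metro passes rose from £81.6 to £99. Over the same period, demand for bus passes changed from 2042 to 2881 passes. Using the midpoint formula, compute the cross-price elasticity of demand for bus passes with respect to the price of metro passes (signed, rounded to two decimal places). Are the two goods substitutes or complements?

1.77; substitutes

%ΔQ_{bus passes} = (2881 − 2042)/avg = 839/2461.5 = 0.340849…
%ΔP_{metro passes} = (99 − 81.6)/avg = 17.4/90.3 = 0.192691…
E_cross = (839/2461.5) / (17.4/90.3) = 1.7688…
E_cross > 0 ⇒ the goods are substitutes.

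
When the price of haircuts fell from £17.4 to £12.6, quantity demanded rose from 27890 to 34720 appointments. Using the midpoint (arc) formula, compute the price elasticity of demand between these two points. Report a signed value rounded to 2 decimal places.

%ΔQ = (34720 − 27890) / [(27890 + 34720)/2] = 6830/31305 = 0.218176…
%ΔP = (12.6 − 17.4) / [(17.4 + 12.6)/2] = -4.8/15 = -0.32
Arc Ed = %ΔQ / %ΔP = (6830/31305) / (-4.8/15) = -0.6818…

-0.68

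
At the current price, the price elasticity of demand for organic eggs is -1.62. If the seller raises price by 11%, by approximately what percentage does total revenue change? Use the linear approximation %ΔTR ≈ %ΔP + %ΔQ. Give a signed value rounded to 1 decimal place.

-6.8%

%ΔQ ≈ Ed × %ΔP = (-1.62) × (+11%) = -17.8200%
%ΔTR ≈ %ΔP + %ΔQ = (+11%) + (-17.8200%) = -6.8200%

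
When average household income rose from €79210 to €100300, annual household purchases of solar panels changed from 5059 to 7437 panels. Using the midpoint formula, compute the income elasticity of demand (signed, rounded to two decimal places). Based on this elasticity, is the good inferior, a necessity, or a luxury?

1.62; luxury

%ΔQ = (7437 − 5059)/[( 5059 + 7437)/2] = 2378/6248 = 0.380601…
%ΔIncome = (100300 − 79210)/[( 79210 + 100300)/2] = 21090/89755 = 0.234972…
E_income = (2378/6248) / (21090/89755) = 1.6197…
E_income > 1 ⇒ normal good, luxury.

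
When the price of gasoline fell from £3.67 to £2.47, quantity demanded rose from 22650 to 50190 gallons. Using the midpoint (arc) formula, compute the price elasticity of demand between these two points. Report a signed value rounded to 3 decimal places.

%ΔQ = (50190 − 22650) / [(22650 + 50190)/2] = 27540/36420 = 0.756177…
%ΔP = (2.47 − 3.67) / [(3.67 + 2.47)/2] = -1.2/3.07 = -0.390879…
Arc Ed = %ΔQ / %ΔP = (27540/36420) / (-1.2/3.07) = -1.93455…

-1.935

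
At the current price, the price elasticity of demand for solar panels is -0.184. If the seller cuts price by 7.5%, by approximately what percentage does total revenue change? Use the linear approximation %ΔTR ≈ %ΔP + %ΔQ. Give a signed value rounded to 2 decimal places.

%ΔQ ≈ Ed × %ΔP = (-0.184) × (-7.5%) = +1.3800%
%ΔTR ≈ %ΔP + %ΔQ = (-7.5%) + (+1.3800%) = -6.1200%

-6.12%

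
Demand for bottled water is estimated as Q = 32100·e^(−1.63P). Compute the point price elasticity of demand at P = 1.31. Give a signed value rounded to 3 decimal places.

-2.135

dQ/dP = −1.63·Q = -6185.06. At P = 1.31, Q = 3794.51.
Ed = (dQ/dP)·(P/Q) = (-6185.06) × (1.31/3794.51) = -2.1353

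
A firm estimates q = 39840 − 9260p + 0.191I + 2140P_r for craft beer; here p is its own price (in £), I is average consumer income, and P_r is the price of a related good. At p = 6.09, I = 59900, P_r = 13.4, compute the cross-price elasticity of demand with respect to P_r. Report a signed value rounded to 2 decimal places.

1.22

At the given values, q = 39840 − 9260(6.09) + 0.191(59900) + 2140(13.4) = 23563.5.
∂q/∂P_r = 2140.
E = (2140) × (13.4/23563.5) = 1.2169…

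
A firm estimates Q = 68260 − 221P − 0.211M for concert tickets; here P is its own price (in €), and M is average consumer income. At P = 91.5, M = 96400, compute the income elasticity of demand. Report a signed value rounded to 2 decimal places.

At the given values, Q = 68260 − 221(91.5) − 0.211(96400) = 27698.1.
∂Q/∂M = -0.211.
E = (-0.211) × (96400/27698.1) = -0.7343…

-0.73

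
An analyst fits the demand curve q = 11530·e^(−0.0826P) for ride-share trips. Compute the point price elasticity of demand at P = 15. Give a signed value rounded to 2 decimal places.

dq/dP = −0.0826·q = -275.879. At P = 15, q = 3339.94.
Ed = (dq/dP)·(P/q) = (-275.879) × (15/3339.94) = -1.239

-1.24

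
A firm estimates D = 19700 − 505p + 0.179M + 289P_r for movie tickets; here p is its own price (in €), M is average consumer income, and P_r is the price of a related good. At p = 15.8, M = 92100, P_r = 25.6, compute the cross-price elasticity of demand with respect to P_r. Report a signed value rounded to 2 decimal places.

At the given values, D = 19700 − 505(15.8) + 0.179(92100) + 289(25.6) = 35605.3.
∂D/∂P_r = 289.
E = (289) × (25.6/35605.3) = 0.2077…

0.21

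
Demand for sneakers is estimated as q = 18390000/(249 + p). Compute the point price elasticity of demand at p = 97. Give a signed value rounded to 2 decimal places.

-0.28

dq/dp = −18390000/(249 + p)² = -153.614. At p = 97, q = 53150.3.
Ed = (dq/dp)·(p/q) = (-153.614) × (97/53150.3) = -0.2803…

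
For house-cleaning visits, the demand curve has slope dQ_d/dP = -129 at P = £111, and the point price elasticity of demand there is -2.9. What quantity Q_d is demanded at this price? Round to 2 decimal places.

Ed = (dQ_d/dP)·(P/Q_d) ⇒ Q_d = (dQ_d/dP)·P/Ed = (-129)·111/(-2.9) = 4937.5862…

4937.59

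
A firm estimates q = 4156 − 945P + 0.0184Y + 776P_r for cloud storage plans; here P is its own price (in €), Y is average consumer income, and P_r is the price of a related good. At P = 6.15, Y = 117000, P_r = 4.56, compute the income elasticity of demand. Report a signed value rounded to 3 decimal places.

0.533

At the given values, q = 4156 − 945(6.15) + 0.0184(117000) + 776(4.56) = 4035.61.
∂q/∂Y = 0.0184.
E = (0.0184) × (117000/4035.61) = 0.53345…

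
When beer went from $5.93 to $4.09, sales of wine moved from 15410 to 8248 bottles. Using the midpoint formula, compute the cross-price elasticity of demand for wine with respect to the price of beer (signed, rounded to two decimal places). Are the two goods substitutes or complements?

%ΔQ_{wine} = (8248 − 15410)/avg = -7162/11829 = -0.605461…
%ΔP_{beer} = (4.09 − 5.93)/avg = -1.84/5.01 = -0.367265…
E_cross = (-7162/11829) / (-1.84/5.01) = 1.6485…
E_cross > 0 ⇒ the goods are substitutes.

1.65; substitutes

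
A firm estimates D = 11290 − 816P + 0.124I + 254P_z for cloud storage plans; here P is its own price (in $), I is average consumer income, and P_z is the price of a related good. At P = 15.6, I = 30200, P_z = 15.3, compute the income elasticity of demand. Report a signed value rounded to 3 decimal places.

0.605

At the given values, D = 11290 − 816(15.6) + 0.124(30200) + 254(15.3) = 6191.4.
∂D/∂I = 0.124.
E = (0.124) × (30200/6191.4) = 0.60483…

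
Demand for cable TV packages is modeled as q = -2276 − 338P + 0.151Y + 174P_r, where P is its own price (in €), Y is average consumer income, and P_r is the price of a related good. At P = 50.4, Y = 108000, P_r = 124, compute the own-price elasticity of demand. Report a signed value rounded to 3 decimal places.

-0.917

At the given values, q = -2276 − 338(50.4) + 0.151(108000) + 174(124) = 18572.8.
∂q/∂P = −338.
E = (-338) × (50.4/18572.8) = -0.91721…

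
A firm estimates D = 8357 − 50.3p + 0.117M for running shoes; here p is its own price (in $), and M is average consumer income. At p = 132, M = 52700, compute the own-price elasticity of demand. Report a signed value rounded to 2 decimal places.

At the given values, D = 8357 − 50.3(132) + 0.117(52700) = 7883.3.
∂D/∂p = −50.3.
E = (-50.3) × (132/7883.3) = -0.8422…

-0.84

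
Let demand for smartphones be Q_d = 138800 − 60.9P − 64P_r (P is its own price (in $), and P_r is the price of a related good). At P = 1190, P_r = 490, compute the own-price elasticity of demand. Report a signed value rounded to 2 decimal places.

-2.07

At the given values, Q_d = 138800 − 60.9(1190) − 64(490) = 34969.
∂Q_d/∂P = −60.9.
E = (-60.9) × (1190/34969) = -2.0724…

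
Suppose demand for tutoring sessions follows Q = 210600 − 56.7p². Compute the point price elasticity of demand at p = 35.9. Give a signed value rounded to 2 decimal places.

dQ/dp = −2·56.7·p = -4071.06. At p = 35.9, Q = 137524.473.
Ed = (dQ/dp)·(p/Q) = (-4071.06) × (35.9/137524.473) = -1.0627…

-1.06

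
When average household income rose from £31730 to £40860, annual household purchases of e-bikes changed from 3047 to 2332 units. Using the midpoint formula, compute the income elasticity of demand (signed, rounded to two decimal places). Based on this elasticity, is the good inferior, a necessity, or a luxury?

-1.06; inferior

%ΔQ = (2332 − 3047)/[( 3047 + 2332)/2] = -715/2689.5 = -0.265848…
%ΔIncome = (40860 − 31730)/[( 31730 + 40860)/2] = 9130/36295 = 0.251549…
E_income = (-715/2689.5) / (9130/36295) = -1.0568…
E_income < 0 ⇒ inferior good.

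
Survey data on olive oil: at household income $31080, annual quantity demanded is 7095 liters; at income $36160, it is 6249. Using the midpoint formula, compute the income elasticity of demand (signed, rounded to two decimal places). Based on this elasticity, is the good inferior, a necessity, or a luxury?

%ΔQ = (6249 − 7095)/[( 7095 + 6249)/2] = -846/6672 = -0.126798…
%ΔIncome = (36160 − 31080)/[( 31080 + 36160)/2] = 5080/33620 = 0.151100…
E_income = (-846/6672) / (5080/33620) = -0.8391…
E_income < 0 ⇒ inferior good.

-0.84; inferior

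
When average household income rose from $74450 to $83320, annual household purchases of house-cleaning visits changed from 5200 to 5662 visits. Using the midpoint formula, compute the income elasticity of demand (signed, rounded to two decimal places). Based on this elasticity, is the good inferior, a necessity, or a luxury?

0.76; necessity

%ΔQ = (5662 − 5200)/[( 5200 + 5662)/2] = 462/5431 = 0.085067…
%ΔIncome = (83320 − 74450)/[( 74450 + 83320)/2] = 8870/78885 = 0.112442…
E_income = (462/5431) / (8870/78885) = 0.7565…
0 < E_income < 1 ⇒ normal good, necessity.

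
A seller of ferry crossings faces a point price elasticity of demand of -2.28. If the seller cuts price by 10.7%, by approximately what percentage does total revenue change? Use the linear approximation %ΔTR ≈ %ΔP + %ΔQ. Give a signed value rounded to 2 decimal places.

+13.70%

%ΔQ ≈ Ed × %ΔP = (-2.28) × (-10.7%) = +24.3960%
%ΔTR ≈ %ΔP + %ΔQ = (-10.7%) + (+24.3960%) = +13.6960%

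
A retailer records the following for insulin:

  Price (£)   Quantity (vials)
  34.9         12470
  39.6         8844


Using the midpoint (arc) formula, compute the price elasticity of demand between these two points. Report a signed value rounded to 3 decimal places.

-2.697

%ΔQ = (8844 − 12470) / [(12470 + 8844)/2] = -3626/10657 = -0.340245…
%ΔP = (39.6 − 34.9) / [(34.9 + 39.6)/2] = 4.7/37.25 = 0.126174…
Arc Ed = %ΔQ / %ΔP = (-3626/10657) / (4.7/37.25) = -2.69662…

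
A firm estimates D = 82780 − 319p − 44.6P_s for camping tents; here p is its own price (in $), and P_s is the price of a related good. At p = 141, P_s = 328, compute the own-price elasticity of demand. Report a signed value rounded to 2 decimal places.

-1.94

At the given values, D = 82780 − 319(141) − 44.6(328) = 23172.2.
∂D/∂p = −319.
E = (-319) × (141/23172.2) = -1.9410…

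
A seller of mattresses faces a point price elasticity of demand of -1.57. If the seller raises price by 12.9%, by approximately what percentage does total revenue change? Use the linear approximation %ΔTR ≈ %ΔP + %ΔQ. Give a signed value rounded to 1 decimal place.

%ΔQ ≈ Ed × %ΔP = (-1.57) × (+12.9%) = -20.2530%
%ΔTR ≈ %ΔP + %ΔQ = (+12.9%) + (-20.2530%) = -7.3530%

-7.4%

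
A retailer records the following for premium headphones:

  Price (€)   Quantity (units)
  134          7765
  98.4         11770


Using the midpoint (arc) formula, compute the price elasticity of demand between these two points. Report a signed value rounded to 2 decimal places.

%ΔQ = (11770 − 7765) / [(7765 + 11770)/2] = 4005/9767.5 = 0.410033…
%ΔP = (98.4 − 134) / [(134 + 98.4)/2] = -35.6/116.2 = -0.306368…
Arc Ed = %ΔQ / %ΔP = (4005/9767.5) / (-35.6/116.2) = -1.3383…

-1.34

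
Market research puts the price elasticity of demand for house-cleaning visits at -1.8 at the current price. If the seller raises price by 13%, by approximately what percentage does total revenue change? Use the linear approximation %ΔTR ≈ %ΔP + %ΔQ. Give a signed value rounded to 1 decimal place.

-10.4%

%ΔQ ≈ Ed × %ΔP = (-1.8) × (+13%) = -23.4000%
%ΔTR ≈ %ΔP + %ΔQ = (+13%) + (-23.4000%) = -10.4000%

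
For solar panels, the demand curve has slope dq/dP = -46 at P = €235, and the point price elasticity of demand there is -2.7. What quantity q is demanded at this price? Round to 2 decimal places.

4003.70

Ed = (dq/dP)·(P/q) ⇒ q = (dq/dP)·P/Ed = (-46)·235/(-2.7) = 4003.7037…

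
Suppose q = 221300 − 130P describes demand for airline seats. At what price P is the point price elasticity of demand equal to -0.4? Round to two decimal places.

Ed = −130P/(221300 − 130P). Set this equal to -0.4:
130P = 0.4·(221300 − 130P) ⇒ 130P(1 + 0.4) = 0.4·221300
P = 0.4·221300 / (130·1.4) = 486.3736…

486.37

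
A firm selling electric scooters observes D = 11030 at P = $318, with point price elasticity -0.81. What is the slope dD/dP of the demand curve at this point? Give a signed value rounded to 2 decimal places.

Ed = (dD/dP)·(P/D) ⇒ dD/dP = Ed·D/P = (-0.81)·11030/318 = -28.0952…

-28.10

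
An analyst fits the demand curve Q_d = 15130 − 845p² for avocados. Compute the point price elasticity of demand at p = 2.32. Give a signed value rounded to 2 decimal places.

dQ_d/dp = −2·845·p = -3920.8. At p = 2.32, Q_d = 10581.872.
Ed = (dQ_d/dp)·(p/Q_d) = (-3920.8) × (2.32/10581.872) = -0.8596…

-0.86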